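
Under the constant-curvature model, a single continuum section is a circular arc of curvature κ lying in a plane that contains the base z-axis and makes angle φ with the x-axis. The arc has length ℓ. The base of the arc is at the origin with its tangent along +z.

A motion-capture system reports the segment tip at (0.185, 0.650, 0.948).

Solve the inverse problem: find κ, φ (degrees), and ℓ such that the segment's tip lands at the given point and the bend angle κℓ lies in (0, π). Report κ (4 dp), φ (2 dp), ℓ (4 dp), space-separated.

ρ = √(x²+y²) = √(0.185² + 0.650²) = 0.67581
φ = atan2(y, x) mod 360° = atan2(0.650, 0.185) = 74.1128°
|p|² = ρ² + z² = 0.67581² + 0.948² = 1.35543
κ = 2ρ / |p|² = 2×0.67581 / 1.35543 = 0.99720
θ = 2·atan2(ρ, z) = 2·atan2(0.67581, 0.948) = 1.23864 rad
ℓ = θ/κ = 1.23864/0.99720 = 1.24212

0.9972 74.11 1.2421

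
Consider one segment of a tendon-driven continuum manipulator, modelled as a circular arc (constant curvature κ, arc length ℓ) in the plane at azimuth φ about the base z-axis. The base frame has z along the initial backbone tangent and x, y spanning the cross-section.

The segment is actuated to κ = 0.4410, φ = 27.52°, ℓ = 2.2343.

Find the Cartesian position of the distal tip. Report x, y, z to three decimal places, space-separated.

θ = κ·ℓ = 0.4410 × 2.2343 = 0.98533 rad
ρ = (1 − cos θ)/κ = (1 − 0.55259)/0.4410 = 1.01453
z = sin θ / κ = 0.83345/0.4410 = 1.88991
x = ρ cos φ = 1.01453 × cos(27.52°) = 0.89974
y = ρ sin φ = 1.01453 × sin(27.52°) = 0.46877

0.900 0.469 1.890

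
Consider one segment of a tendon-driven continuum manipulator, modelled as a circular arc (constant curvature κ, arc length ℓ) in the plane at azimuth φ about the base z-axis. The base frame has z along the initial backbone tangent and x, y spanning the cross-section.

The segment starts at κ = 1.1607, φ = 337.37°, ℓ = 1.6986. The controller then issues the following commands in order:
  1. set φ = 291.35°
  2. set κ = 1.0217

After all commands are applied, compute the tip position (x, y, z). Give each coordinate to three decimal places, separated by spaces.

0.415 -1.061 0.966

initial: κ=1.1607, φ=337.37°, ℓ=1.6986
cmd 1: set φ=291.35° → (κ,φ,ℓ)=(1.1607,291.35°,1.6986) → tip=(0.4360,-1.1155,0.7933)
cmd 2: set κ=1.0217 → (κ,φ,ℓ)=(1.0217,291.35°,1.6986) → tip=(0.4147,-1.0610,0.9655)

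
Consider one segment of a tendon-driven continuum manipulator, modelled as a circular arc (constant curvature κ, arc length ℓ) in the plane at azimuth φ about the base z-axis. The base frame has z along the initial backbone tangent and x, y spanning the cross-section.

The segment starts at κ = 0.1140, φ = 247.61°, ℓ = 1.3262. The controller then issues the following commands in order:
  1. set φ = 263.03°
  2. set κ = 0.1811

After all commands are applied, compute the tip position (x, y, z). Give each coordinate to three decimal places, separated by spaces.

initial: κ=0.1140, φ=247.61°, ℓ=1.3262
cmd 1: set φ=263.03° → (κ,φ,ℓ)=(0.1140,263.03°,1.3262) → tip=(-0.0121,-0.0993,1.3212)
cmd 2: set κ=0.1811 → (κ,φ,ℓ)=(0.1811,263.03°,1.3262) → tip=(-0.0192,-0.1573,1.3135)

-0.019 -0.157 1.313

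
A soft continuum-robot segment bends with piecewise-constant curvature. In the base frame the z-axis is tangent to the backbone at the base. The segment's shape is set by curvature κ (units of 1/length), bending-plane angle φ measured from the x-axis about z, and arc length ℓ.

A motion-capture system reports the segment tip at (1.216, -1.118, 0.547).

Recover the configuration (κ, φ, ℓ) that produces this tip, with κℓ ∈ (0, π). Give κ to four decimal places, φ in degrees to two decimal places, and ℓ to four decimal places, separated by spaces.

1.0911 317.40 2.2931

ρ = √(x²+y²) = √(1.216² + -1.118²) = 1.65184
φ = atan2(y, x) mod 360° = atan2(-1.118, 1.216) = 317.4043°
|p|² = ρ² + z² = 1.65184² + 0.547² = 3.02779
κ = 2ρ / |p|² = 2×1.65184 / 3.02779 = 1.09112
θ = 2·atan2(ρ, z) = 2·atan2(1.65184, 0.547) = 2.50203 rad
ℓ = θ/κ = 2.50203/1.09112 = 2.29308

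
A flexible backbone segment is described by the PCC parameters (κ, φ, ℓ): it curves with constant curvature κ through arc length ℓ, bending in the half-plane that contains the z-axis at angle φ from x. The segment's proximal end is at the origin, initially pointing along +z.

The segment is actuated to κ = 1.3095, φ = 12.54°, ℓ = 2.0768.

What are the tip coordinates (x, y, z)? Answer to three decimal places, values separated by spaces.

θ = κ·ℓ = 1.3095 × 2.0768 = 2.71957 rad
ρ = (1 − cos θ)/κ = (1 − -0.91226)/1.3095 = 1.46030
z = sin θ / κ = 0.40961/1.3095 = 0.31280
x = ρ cos φ = 1.46030 × cos(12.54°) = 1.42546
y = ρ sin φ = 1.46030 × sin(12.54°) = 0.31706

1.425 0.317 0.313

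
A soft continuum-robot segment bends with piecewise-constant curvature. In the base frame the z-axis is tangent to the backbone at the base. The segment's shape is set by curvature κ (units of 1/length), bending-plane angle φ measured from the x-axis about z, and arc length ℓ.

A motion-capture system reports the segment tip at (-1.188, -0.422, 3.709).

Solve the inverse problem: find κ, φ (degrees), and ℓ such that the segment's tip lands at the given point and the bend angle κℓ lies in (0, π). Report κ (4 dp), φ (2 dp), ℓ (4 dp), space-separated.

0.1643 199.56 3.9884

ρ = √(x²+y²) = √(-1.188² + -0.422²) = 1.26073
φ = atan2(y, x) mod 360° = atan2(-0.422, -1.188) = 199.5560°
|p|² = ρ² + z² = 1.26073² + 3.709² = 15.34611
κ = 2ρ / |p|² = 2×1.26073 / 15.34611 = 0.16431
θ = 2·atan2(ρ, z) = 2·atan2(1.26073, 3.709) = 0.65532 rad
ℓ = θ/κ = 0.65532/0.16431 = 3.98839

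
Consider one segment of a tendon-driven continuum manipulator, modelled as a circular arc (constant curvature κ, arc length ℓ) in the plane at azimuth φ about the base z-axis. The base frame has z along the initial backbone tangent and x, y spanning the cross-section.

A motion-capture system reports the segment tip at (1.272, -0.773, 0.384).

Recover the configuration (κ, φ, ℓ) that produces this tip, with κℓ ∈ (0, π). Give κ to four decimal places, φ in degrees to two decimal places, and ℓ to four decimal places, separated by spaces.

1.2598 328.71 2.0929

ρ = √(x²+y²) = √(1.272² + -0.773²) = 1.48846
φ = atan2(y, x) mod 360° = atan2(-0.773, 1.272) = 328.7128°
|p|² = ρ² + z² = 1.48846² + 0.384² = 2.36297
κ = 2ρ / |p|² = 2×1.48846 / 2.36297 = 1.25982
θ = 2·atan2(ρ, z) = 2·atan2(1.48846, 0.384) = 2.63663 rad
ℓ = θ/κ = 2.63663/1.25982 = 2.09286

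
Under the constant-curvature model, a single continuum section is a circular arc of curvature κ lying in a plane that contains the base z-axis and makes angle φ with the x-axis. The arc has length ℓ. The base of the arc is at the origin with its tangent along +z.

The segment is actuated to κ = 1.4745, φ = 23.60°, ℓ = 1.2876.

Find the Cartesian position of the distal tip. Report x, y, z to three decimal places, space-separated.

0.822 0.359 0.642

θ = κ·ℓ = 1.4745 × 1.2876 = 1.89857 rad
ρ = (1 − cos θ)/κ = (1 − -0.32193)/1.4745 = 0.89653
z = sin θ / κ = 0.94676/1.4745 = 0.64209
x = ρ cos φ = 0.89653 × cos(23.60°) = 0.82155
y = ρ sin φ = 0.89653 × sin(23.60°) = 0.35892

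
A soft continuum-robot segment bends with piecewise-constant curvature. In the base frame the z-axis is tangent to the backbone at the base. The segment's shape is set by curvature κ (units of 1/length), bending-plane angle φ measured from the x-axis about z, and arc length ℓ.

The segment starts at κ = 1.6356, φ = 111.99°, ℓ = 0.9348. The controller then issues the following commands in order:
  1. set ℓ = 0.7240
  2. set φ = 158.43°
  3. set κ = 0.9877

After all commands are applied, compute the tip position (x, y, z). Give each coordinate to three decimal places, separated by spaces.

initial: κ=1.6356, φ=111.99°, ℓ=0.9348
cmd 1: set ℓ=0.7240 → (κ,φ,ℓ)=(1.6356,111.99°,0.7240) → tip=(-0.1426,0.3532,0.5663)
cmd 2: set φ=158.43° → (κ,φ,ℓ)=(1.6356,158.43°,0.7240) → tip=(-0.3542,0.1400,0.5663)
cmd 3: set κ=0.9877 → (κ,φ,ℓ)=(0.9877,158.43°,0.7240) → tip=(-0.2307,0.0912,0.6639)

-0.231 0.091 0.664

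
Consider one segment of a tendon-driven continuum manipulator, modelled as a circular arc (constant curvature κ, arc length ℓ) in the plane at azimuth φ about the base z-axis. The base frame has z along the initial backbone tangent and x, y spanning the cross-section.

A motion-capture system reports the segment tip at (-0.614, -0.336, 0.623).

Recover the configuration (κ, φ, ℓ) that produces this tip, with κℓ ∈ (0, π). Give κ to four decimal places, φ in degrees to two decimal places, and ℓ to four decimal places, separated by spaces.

1.5943 208.69 1.0581

ρ = √(x²+y²) = √(-0.614² + -0.336²) = 0.69992
φ = atan2(y, x) mod 360° = atan2(-0.336, -0.614) = 208.6889°
|p|² = ρ² + z² = 0.69992² + 0.623² = 0.87802
κ = 2ρ / |p|² = 2×0.69992 / 0.87802 = 1.59432
θ = 2·atan2(ρ, z) = 2·atan2(0.69992, 0.623) = 1.68696 rad
ℓ = θ/κ = 1.68696/1.59432 = 1.05811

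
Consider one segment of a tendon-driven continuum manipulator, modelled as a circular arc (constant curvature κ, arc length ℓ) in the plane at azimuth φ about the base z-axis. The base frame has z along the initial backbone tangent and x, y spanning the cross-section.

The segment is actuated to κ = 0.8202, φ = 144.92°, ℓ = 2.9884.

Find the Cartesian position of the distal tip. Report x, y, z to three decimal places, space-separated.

-1.767 1.241 0.777

θ = κ·ℓ = 0.8202 × 2.9884 = 2.45109 rad
ρ = (1 − cos θ)/κ = (1 − -0.77092)/0.8202 = 2.15914
z = sin θ / κ = 0.63693/0.8202 = 0.77655
x = ρ cos φ = 2.15914 × cos(144.92°) = -1.76693
y = ρ sin φ = 2.15914 × sin(144.92°) = 1.24090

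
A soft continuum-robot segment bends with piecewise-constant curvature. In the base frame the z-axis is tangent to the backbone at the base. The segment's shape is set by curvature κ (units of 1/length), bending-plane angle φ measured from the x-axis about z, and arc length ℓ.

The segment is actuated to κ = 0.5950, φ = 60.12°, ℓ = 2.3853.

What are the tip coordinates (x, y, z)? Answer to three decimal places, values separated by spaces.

0.711 1.237 1.661

θ = κ·ℓ = 0.5950 × 2.3853 = 1.41925 rad
ρ = (1 − cos θ)/κ = (1 − 0.15096)/0.5950 = 1.42695
z = sin θ / κ = 0.98854/0.5950 = 1.66141
x = ρ cos φ = 1.42695 × cos(60.12°) = 0.71089
y = ρ sin φ = 1.42695 × sin(60.12°) = 1.23727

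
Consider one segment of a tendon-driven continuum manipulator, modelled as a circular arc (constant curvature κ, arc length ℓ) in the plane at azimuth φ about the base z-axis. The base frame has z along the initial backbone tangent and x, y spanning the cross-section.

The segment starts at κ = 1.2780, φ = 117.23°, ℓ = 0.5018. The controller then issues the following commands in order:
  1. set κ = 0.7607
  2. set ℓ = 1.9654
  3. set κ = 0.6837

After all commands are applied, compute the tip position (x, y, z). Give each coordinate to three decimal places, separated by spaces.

-0.519 1.008 1.425

initial: κ=1.2780, φ=117.23°, ℓ=0.5018
cmd 1: set κ=0.7607 → (κ,φ,ℓ)=(0.7607,117.23°,0.5018) → tip=(-0.0433,0.0841,0.4897)
cmd 2: set ℓ=1.9654 → (κ,φ,ℓ)=(0.7607,117.23°,1.9654) → tip=(-0.5560,1.0805,1.3108)
cmd 3: set κ=0.6837 → (κ,φ,ℓ)=(0.6837,117.23°,1.9654) → tip=(-0.5186,1.0078,1.4251)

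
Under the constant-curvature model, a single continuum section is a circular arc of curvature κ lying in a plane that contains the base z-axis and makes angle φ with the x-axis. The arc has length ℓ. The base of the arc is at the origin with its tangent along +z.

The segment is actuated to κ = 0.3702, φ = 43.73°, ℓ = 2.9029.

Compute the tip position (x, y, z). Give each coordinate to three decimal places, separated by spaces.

1.023 0.978 2.376

θ = κ·ℓ = 0.3702 × 2.9029 = 1.07465 rad
ρ = (1 − cos θ)/κ = (1 − 0.47604)/0.3702 = 1.41535
z = sin θ / κ = 0.87943/0.3702 = 2.37554
x = ρ cos φ = 1.41535 × cos(43.73°) = 1.02274
y = ρ sin φ = 1.41535 × sin(43.73°) = 0.97838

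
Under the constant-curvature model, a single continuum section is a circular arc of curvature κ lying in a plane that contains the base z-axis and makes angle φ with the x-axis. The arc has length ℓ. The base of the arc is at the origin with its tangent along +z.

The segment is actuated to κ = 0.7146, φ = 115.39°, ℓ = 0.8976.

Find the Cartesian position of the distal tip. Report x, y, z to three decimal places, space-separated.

θ = κ·ℓ = 0.7146 × 0.8976 = 0.64142 rad
ρ = (1 − cos θ)/κ = (1 − 0.80124)/0.7146 = 0.27814
z = sin θ / κ = 0.59834/0.7146 = 0.83730
x = ρ cos φ = 0.27814 × cos(115.39°) = -0.11926
y = ρ sin φ = 0.27814 × sin(115.39°) = 0.25127

-0.119 0.251 0.837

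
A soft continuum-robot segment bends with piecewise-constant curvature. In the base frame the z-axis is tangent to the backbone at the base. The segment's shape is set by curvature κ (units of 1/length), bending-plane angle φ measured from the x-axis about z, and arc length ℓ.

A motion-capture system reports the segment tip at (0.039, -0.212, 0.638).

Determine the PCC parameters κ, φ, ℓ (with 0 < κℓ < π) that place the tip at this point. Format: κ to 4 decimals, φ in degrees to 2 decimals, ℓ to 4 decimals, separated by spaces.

0.9506 280.42 0.6855

ρ = √(x²+y²) = √(0.039² + -0.212²) = 0.21556
φ = atan2(y, x) mod 360° = atan2(-0.212, 0.039) = 280.4237°
|p|² = ρ² + z² = 0.21556² + 0.638² = 0.45351
κ = 2ρ / |p|² = 2×0.21556 / 0.45351 = 0.95062
θ = 2·atan2(ρ, z) = 2·atan2(0.21556, 0.638) = 0.65165 rad
ℓ = θ/κ = 0.65165/0.95062 = 0.68550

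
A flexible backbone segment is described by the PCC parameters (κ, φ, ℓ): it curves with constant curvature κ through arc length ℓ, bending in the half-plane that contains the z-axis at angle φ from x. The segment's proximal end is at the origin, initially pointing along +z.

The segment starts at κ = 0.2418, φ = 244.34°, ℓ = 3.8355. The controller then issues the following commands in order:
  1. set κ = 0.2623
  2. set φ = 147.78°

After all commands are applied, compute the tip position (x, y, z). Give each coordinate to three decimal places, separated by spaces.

initial: κ=0.2418, φ=244.34°, ℓ=3.8355
cmd 1: set κ=0.2623 → (κ,φ,ℓ)=(0.2623,244.34°,3.8355) → tip=(-0.7673,-1.5973,3.2205)
cmd 2: set φ=147.78° → (κ,φ,ℓ)=(0.2623,147.78°,3.8355) → tip=(-1.4991,0.9448,3.2205)

-1.499 0.945 3.220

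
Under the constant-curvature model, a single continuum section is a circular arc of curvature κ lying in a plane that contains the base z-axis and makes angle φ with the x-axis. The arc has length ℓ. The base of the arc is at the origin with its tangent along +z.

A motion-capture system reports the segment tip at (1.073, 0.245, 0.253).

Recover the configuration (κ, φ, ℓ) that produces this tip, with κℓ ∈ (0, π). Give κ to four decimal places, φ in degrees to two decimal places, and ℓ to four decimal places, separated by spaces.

ρ = √(x²+y²) = √(1.073² + 0.245²) = 1.10062
φ = atan2(y, x) mod 360° = atan2(0.245, 1.073) = 12.8620°
|p|² = ρ² + z² = 1.10062² + 0.253² = 1.27536
κ = 2ρ / |p|² = 2×1.10062 / 1.27536 = 1.72596
θ = 2·atan2(ρ, z) = 2·atan2(1.10062, 0.253) = 2.68970 rad
ℓ = θ/κ = 2.68970/1.72596 = 1.55838

1.7260 12.86 1.5584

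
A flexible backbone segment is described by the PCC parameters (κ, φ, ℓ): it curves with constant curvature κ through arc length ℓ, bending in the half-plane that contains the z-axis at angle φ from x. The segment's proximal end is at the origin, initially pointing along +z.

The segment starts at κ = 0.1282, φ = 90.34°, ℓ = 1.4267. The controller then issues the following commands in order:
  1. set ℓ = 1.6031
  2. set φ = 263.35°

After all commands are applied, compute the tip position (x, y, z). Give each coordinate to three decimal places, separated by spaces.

-0.019 -0.163 1.592

initial: κ=0.1282, φ=90.34°, ℓ=1.4267
cmd 1: set ℓ=1.6031 → (κ,φ,ℓ)=(0.1282,90.34°,1.6031) → tip=(-0.0010,0.1642,1.5918)
cmd 2: set φ=263.35° → (κ,φ,ℓ)=(0.1282,263.35°,1.6031) → tip=(-0.0190,-0.1630,1.5918)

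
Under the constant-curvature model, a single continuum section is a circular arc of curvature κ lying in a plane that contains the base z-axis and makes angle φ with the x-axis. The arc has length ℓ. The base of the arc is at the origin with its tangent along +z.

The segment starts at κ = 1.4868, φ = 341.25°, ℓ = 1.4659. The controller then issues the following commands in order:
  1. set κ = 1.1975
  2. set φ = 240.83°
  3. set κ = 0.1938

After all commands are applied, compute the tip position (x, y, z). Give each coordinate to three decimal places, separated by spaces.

initial: κ=1.4868, φ=341.25°, ℓ=1.4659
cmd 1: set κ=1.1975 → (κ,φ,ℓ)=(1.1975,341.25°,1.4659) → tip=(0.9359,-0.3177,0.8209)
cmd 2: set φ=240.83° → (κ,φ,ℓ)=(1.1975,240.83°,1.4659) → tip=(-0.4817,-0.8630,0.8209)
cmd 3: set κ=0.1938 → (κ,φ,ℓ)=(0.1938,240.83°,1.4659) → tip=(-0.1008,-0.1806,1.4463)

-0.101 -0.181 1.446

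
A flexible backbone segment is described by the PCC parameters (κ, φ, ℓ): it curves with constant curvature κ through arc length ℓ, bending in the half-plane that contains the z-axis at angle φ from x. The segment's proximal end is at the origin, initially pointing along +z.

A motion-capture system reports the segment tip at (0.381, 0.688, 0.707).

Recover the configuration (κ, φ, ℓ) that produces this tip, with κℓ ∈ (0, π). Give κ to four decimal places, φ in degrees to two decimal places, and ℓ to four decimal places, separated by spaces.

1.4064 61.02 1.1924

ρ = √(x²+y²) = √(0.381² + 0.688²) = 0.78645
φ = atan2(y, x) mod 360° = atan2(0.688, 0.381) = 61.0232°
|p|² = ρ² + z² = 0.78645² + 0.707² = 1.11835
κ = 2ρ / |p|² = 2×0.78645 / 1.11835 = 1.40644
θ = 2·atan2(ρ, z) = 2·atan2(0.78645, 0.707) = 1.67710 rad
ℓ = θ/κ = 1.67710/1.40644 = 1.19244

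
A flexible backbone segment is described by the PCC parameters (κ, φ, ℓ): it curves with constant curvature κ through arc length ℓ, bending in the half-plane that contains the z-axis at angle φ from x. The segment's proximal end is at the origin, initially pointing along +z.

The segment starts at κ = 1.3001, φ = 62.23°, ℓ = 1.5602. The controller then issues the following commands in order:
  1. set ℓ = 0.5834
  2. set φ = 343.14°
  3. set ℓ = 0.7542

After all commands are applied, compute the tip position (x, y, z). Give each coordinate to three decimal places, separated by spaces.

initial: κ=1.3001, φ=62.23°, ℓ=1.5602
cmd 1: set ℓ=0.5834 → (κ,φ,ℓ)=(1.3001,62.23°,0.5834) → tip=(0.0982,0.1866,0.5290)
cmd 2: set φ=343.14° → (κ,φ,ℓ)=(1.3001,343.14°,0.5834) → tip=(0.2018,-0.0612,0.5290)
cmd 3: set ℓ=0.7542 → (κ,φ,ℓ)=(1.3001,343.14°,0.7542) → tip=(0.3264,-0.0989,0.6390)

0.326 -0.099 0.639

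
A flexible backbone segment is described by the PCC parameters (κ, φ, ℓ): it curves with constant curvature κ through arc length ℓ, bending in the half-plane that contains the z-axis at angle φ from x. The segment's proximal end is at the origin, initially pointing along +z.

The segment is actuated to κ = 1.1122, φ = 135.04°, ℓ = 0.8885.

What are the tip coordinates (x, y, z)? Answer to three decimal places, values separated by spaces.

θ = κ·ℓ = 1.1122 × 0.8885 = 0.98819 rad
ρ = (1 − cos θ)/κ = (1 − 0.55020)/1.1122 = 0.40442
z = sin θ / κ = 0.83503/1.1122 = 0.75079
x = ρ cos φ = 0.40442 × cos(135.04°) = -0.28617
y = ρ sin φ = 0.40442 × sin(135.04°) = 0.28577

-0.286 0.286 0.751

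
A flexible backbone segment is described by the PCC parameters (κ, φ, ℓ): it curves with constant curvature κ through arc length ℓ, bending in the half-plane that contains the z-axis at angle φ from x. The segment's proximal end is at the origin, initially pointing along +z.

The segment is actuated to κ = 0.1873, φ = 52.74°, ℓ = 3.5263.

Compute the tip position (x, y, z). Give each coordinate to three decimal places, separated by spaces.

θ = κ·ℓ = 0.1873 × 3.5263 = 0.66048 rad
ρ = (1 − cos θ)/κ = (1 − 0.78970)/0.1873 = 1.12280
z = sin θ / κ = 0.61349/0.1873 = 3.27546
x = ρ cos φ = 1.12280 × cos(52.74°) = 0.67978
y = ρ sin φ = 1.12280 × sin(52.74°) = 0.89363

0.680 0.894 3.275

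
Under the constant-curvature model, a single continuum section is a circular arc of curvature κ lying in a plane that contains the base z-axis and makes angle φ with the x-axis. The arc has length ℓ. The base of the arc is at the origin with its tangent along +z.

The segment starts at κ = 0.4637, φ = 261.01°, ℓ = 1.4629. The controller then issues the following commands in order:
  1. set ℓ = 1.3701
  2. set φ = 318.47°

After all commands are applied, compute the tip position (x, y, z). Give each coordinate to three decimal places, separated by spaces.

0.315 -0.279 1.280

initial: κ=0.4637, φ=261.01°, ℓ=1.4629
cmd 1: set ℓ=1.3701 → (κ,φ,ℓ)=(0.4637,261.01°,1.3701) → tip=(-0.0658,-0.4156,1.2798)
cmd 2: set φ=318.47° → (κ,φ,ℓ)=(0.4637,318.47°,1.3701) → tip=(0.3150,-0.2790,1.2798)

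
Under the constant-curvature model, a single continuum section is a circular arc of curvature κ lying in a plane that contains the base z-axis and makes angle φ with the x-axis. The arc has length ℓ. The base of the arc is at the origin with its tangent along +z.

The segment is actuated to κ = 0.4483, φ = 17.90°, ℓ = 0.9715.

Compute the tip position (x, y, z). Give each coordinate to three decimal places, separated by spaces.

0.198 0.064 0.941

θ = κ·ℓ = 0.4483 × 0.9715 = 0.43552 rad
ρ = (1 − cos θ)/κ = (1 − 0.90665)/0.4483 = 0.20823
z = sin θ / κ = 0.42189/0.4483 = 0.94108
x = ρ cos φ = 0.20823 × cos(17.90°) = 0.19815
y = ρ sin φ = 0.20823 × sin(17.90°) = 0.06400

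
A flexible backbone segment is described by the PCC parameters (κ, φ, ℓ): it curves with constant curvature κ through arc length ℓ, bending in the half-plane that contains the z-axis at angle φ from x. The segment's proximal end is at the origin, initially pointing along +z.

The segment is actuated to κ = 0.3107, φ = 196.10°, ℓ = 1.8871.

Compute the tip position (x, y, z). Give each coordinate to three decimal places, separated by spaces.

-0.516 -0.149 1.781

θ = κ·ℓ = 0.3107 × 1.8871 = 0.58632 rad
ρ = (1 − cos θ)/κ = (1 − 0.83298)/0.3107 = 0.53756
z = sin θ / κ = 0.55330/0.3107 = 1.78082
x = ρ cos φ = 0.53756 × cos(196.10°) = -0.51647
y = ρ sin φ = 0.53756 × sin(196.10°) = -0.14907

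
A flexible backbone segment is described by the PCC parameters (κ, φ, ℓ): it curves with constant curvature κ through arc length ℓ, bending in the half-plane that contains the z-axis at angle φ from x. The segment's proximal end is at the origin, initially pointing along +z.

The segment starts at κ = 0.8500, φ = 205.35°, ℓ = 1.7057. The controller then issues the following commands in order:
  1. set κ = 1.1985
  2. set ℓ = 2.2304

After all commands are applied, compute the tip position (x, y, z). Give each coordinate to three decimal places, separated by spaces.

initial: κ=0.8500, φ=205.35°, ℓ=1.7057
cmd 1: set κ=1.1985 → (κ,φ,ℓ)=(1.1985,205.35°,1.7057) → tip=(-1.0979,-0.5201,0.7426)
cmd 2: set ℓ=2.2304 → (κ,φ,ℓ)=(1.1985,205.35°,2.2304) → tip=(-1.4268,-0.6760,0.3767)

-1.427 -0.676 0.377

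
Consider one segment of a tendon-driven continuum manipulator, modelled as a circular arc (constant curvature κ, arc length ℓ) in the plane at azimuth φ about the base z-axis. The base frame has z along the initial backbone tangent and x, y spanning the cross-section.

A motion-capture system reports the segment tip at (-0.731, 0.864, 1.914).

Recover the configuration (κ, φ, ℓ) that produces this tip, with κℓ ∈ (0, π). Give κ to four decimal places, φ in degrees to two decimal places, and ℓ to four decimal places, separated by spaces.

0.4578 130.23 2.3329

ρ = √(x²+y²) = √(-0.731² + 0.864²) = 1.13175
φ = atan2(y, x) mod 360° = atan2(0.864, -0.731) = 130.2334°
|p|² = ρ² + z² = 1.13175² + 1.914² = 4.94425
κ = 2ρ / |p|² = 2×1.13175 / 4.94425 = 0.45780
θ = 2·atan2(ρ, z) = 2·atan2(1.13175, 1.914) = 1.06800 rad
ℓ = θ/κ = 1.06800/0.45780 = 2.33287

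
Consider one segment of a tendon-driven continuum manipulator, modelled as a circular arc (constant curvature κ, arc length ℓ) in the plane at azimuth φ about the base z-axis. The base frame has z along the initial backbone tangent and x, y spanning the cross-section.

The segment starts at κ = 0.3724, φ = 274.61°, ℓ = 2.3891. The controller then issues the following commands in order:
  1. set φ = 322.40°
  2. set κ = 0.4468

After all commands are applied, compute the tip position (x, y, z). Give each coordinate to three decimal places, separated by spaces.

0.918 -0.707 1.961

initial: κ=0.3724, φ=274.61°, ℓ=2.3891
cmd 1: set φ=322.40° → (κ,φ,ℓ)=(0.3724,322.40°,2.3891) → tip=(0.7879,-0.6068,2.0862)
cmd 2: set κ=0.4468 → (κ,φ,ℓ)=(0.4468,322.40°,2.3891) → tip=(0.9179,-0.7069,1.9605)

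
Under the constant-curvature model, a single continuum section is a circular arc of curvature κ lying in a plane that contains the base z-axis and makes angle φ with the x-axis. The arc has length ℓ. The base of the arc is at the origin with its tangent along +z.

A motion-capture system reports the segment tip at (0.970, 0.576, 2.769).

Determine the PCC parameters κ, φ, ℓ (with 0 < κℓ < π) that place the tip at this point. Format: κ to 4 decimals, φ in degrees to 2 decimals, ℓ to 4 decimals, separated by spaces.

ρ = √(x²+y²) = √(0.970² + 0.576²) = 1.12813
φ = atan2(y, x) mod 360° = atan2(0.576, 0.970) = 30.7025°
|p|² = ρ² + z² = 1.12813² + 2.769² = 8.94004
κ = 2ρ / |p|² = 2×1.12813 / 8.94004 = 0.25238
θ = 2·atan2(ρ, z) = 2·atan2(1.12813, 2.769) = 0.77376 rad
ℓ = θ/κ = 0.77376/0.25238 = 3.06590

0.2524 30.70 3.0659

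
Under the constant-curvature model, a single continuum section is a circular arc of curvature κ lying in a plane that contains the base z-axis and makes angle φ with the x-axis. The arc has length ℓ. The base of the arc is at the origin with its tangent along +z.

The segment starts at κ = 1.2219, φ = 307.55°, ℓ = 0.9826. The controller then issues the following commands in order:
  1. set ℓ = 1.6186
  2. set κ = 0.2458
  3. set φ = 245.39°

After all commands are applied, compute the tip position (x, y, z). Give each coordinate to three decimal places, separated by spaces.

initial: κ=1.2219, φ=307.55°, ℓ=0.9826
cmd 1: set ℓ=1.6186 → (κ,φ,ℓ)=(1.2219,307.55°,1.6186) → tip=(0.6962,-0.9057,0.7516)
cmd 2: set κ=0.2458 → (κ,φ,ℓ)=(0.2458,307.55°,1.6186) → tip=(0.1937,-0.2519,1.5762)
cmd 3: set φ=245.39° → (κ,φ,ℓ)=(0.2458,245.39°,1.6186) → tip=(-0.1323,-0.2889,1.5762)

-0.132 -0.289 1.576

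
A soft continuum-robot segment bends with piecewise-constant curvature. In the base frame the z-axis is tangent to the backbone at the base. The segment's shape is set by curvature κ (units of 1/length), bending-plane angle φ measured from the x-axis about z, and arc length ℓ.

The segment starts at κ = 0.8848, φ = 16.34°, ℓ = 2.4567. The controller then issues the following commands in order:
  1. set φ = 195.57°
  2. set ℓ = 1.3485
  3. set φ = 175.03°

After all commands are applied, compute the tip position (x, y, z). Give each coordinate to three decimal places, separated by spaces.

initial: κ=0.8848, φ=16.34°, ℓ=2.4567
cmd 1: set φ=195.57° → (κ,φ,ℓ)=(0.8848,195.57°,2.4567) → tip=(-1.7061,-0.4754,0.9309)
cmd 2: set ℓ=1.3485 → (κ,φ,ℓ)=(0.8848,195.57°,1.3485) → tip=(-0.6873,-0.1915,1.0506)
cmd 3: set φ=175.03° → (κ,φ,ℓ)=(0.8848,175.03°,1.3485) → tip=(-0.7108,0.0618,1.0506)

-0.711 0.062 1.051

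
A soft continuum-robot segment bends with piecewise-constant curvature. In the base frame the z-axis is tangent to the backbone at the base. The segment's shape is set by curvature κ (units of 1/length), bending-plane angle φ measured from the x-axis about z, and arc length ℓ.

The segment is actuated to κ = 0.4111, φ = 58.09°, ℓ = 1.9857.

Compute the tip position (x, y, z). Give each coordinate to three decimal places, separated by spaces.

θ = κ·ℓ = 0.4111 × 1.9857 = 0.81632 rad
ρ = (1 − cos θ)/κ = (1 − 0.68491)/0.4111 = 0.76646
z = sin θ / κ = 0.72863/0.4111 = 1.77239
x = ρ cos φ = 0.76646 × cos(58.09°) = 0.40514
y = ρ sin φ = 0.76646 × sin(58.09°) = 0.65064

0.405 0.651 1.772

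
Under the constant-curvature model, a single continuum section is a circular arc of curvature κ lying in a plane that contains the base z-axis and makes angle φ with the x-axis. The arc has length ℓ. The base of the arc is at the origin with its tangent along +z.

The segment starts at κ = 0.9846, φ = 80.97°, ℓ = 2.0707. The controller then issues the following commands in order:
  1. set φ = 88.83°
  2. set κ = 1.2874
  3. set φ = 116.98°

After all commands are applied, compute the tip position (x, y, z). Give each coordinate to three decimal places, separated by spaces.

-0.666 1.308 0.356

initial: κ=0.9846, φ=80.97°, ℓ=2.0707
cmd 1: set φ=88.83° → (κ,φ,ℓ)=(0.9846,88.83°,2.0707) → tip=(0.0301,1.4735,0.9064)
cmd 2: set κ=1.2874 → (κ,φ,ℓ)=(1.2874,88.83°,2.0707) → tip=(0.0300,1.4669,0.3558)
cmd 3: set φ=116.98° → (κ,φ,ℓ)=(1.2874,116.98°,2.0707) → tip=(-0.6657,1.3076,0.3558)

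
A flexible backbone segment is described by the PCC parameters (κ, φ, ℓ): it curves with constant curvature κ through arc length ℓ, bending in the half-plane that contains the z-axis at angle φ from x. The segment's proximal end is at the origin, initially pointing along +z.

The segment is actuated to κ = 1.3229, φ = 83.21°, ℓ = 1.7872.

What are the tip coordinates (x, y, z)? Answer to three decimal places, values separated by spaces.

0.153 1.286 0.530

θ = κ·ℓ = 1.3229 × 1.7872 = 2.36429 rad
ρ = (1 − cos θ)/κ = (1 − -0.71281)/1.3229 = 1.29474
z = sin θ / κ = 0.70136/1.3229 = 0.53017
x = ρ cos φ = 1.29474 × cos(83.21°) = 0.15308
y = ρ sin φ = 1.29474 × sin(83.21°) = 1.28565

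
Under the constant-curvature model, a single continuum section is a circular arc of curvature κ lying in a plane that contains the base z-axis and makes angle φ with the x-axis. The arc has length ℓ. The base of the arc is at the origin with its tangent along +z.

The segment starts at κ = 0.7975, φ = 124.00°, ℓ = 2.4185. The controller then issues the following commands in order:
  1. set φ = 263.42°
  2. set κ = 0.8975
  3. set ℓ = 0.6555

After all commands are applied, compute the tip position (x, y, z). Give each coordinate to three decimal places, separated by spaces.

initial: κ=0.7975, φ=124.00°, ℓ=2.4185
cmd 1: set φ=263.42° → (κ,φ,ℓ)=(0.7975,263.42°,2.4185) → tip=(-0.1940,-1.6821,1.1744)
cmd 2: set κ=0.8975 → (κ,φ,ℓ)=(0.8975,263.42°,2.4185) → tip=(-0.1997,-1.7317,0.9197)
cmd 3: set ℓ=0.6555 → (κ,φ,ℓ)=(0.8975,263.42°,0.6555) → tip=(-0.0215,-0.1861,0.6183)

-0.021 -0.186 0.618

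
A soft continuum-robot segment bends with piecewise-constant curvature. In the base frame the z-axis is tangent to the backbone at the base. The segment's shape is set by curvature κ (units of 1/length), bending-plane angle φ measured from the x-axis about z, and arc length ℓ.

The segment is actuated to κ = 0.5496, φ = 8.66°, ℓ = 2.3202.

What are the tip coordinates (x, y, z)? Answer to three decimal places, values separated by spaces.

1.275 0.194 1.741

θ = κ·ℓ = 0.5496 × 2.3202 = 1.27518 rad
ρ = (1 − cos θ)/κ = (1 − 0.29133)/0.5496 = 1.28943
z = sin θ / κ = 0.95662/0.5496 = 1.74058
x = ρ cos φ = 1.28943 × cos(8.66°) = 1.27473
y = ρ sin φ = 1.28943 × sin(8.66°) = 0.19415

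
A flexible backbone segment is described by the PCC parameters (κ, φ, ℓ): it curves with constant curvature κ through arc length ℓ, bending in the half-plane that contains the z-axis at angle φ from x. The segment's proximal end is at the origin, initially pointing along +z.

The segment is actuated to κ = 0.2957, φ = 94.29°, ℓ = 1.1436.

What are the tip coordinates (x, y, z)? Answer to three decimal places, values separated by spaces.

-0.014 0.191 1.122

θ = κ·ℓ = 0.2957 × 1.1436 = 0.33816 rad
ρ = (1 − cos θ)/κ = (1 − 0.94337)/0.2957 = 0.19153
z = sin θ / κ = 0.33175/0.2957 = 1.12193
x = ρ cos φ = 0.19153 × cos(94.29°) = -0.01433
y = ρ sin φ = 0.19153 × sin(94.29°) = 0.19099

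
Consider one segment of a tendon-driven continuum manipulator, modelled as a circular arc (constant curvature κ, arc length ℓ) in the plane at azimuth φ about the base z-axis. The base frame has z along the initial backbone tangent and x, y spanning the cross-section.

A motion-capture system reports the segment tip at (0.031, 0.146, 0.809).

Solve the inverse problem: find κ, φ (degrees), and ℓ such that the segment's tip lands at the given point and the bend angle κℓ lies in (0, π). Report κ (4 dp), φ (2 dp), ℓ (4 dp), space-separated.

ρ = √(x²+y²) = √(0.031² + 0.146²) = 0.14925
φ = atan2(y, x) mod 360° = atan2(0.146, 0.031) = 78.0125°
|p|² = ρ² + z² = 0.14925² + 0.809² = 0.67676
κ = 2ρ / |p|² = 2×0.14925 / 0.67676 = 0.44109
θ = 2·atan2(ρ, z) = 2·atan2(0.14925, 0.809) = 0.36488 rad
ℓ = θ/κ = 0.36488/0.44109 = 0.82723

0.4411 78.01 0.8272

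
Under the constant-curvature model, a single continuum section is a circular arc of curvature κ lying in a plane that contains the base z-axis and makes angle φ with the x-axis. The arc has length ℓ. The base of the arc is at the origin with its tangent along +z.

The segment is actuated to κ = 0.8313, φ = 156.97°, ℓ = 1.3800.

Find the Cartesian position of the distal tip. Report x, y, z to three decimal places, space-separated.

θ = κ·ℓ = 0.8313 × 1.3800 = 1.14719 rad
ρ = (1 − cos θ)/κ = (1 − 0.41105)/0.8313 = 0.70847
z = sin θ / κ = 0.91161/0.8313 = 1.09661
x = ρ cos φ = 0.70847 × cos(156.97°) = -0.65201
y = ρ sin φ = 0.70847 × sin(156.97°) = 0.27716

-0.652 0.277 1.097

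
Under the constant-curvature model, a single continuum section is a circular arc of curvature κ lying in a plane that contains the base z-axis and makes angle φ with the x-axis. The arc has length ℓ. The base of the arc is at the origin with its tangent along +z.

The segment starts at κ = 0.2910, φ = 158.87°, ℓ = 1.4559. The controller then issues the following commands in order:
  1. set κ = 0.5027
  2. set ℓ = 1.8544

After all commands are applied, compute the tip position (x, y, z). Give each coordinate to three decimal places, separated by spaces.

initial: κ=0.2910, φ=158.87°, ℓ=1.4559
cmd 1: set κ=0.5027 → (κ,φ,ℓ)=(0.5027,158.87°,1.4559) → tip=(-0.4752,0.1836,1.3294)
cmd 2: set ℓ=1.8544 → (κ,φ,ℓ)=(0.5027,158.87°,1.8544) → tip=(-0.7495,0.2897,1.5972)

-0.750 0.290 1.597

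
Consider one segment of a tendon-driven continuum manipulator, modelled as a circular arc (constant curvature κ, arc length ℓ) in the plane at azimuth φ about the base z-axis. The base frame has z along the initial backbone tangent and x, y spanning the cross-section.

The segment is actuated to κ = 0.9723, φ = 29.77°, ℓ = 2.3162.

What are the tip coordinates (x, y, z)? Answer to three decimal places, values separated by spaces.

1.455 0.832 0.799

θ = κ·ℓ = 0.9723 × 2.3162 = 2.25204 rad
ρ = (1 − cos θ)/κ = (1 − -0.62976)/0.9723 = 1.67619
z = sin θ / κ = 0.77679/0.9723 = 0.79892
x = ρ cos φ = 1.67619 × cos(29.77°) = 1.45498
y = ρ sin φ = 1.67619 × sin(29.77°) = 0.83226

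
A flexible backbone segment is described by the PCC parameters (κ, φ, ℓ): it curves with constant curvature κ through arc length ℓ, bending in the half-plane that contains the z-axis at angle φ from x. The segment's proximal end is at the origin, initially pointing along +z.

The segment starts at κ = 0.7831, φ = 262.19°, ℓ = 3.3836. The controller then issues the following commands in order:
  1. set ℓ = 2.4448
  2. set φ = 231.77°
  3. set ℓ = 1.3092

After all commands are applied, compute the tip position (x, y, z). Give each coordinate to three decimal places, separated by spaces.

initial: κ=0.7831, φ=262.19°, ℓ=3.3836
cmd 1: set ℓ=2.4448 → (κ,φ,ℓ)=(0.7831,262.19°,2.4448) → tip=(-0.2320,-1.6915,1.2023)
cmd 2: set φ=231.77° → (κ,φ,ℓ)=(0.7831,231.77°,2.4448) → tip=(-1.0565,-1.3412,1.2023)
cmd 3: set ℓ=1.3092 → (κ,φ,ℓ)=(0.7831,231.77°,1.3092) → tip=(-0.3802,-0.4826,1.0916)

-0.380 -0.483 1.092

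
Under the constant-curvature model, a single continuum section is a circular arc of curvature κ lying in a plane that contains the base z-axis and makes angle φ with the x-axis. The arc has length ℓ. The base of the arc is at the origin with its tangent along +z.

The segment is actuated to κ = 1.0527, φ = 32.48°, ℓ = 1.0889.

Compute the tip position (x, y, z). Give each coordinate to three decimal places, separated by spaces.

θ = κ·ℓ = 1.0527 × 1.0889 = 1.14629 rad
ρ = (1 − cos θ)/κ = (1 − 0.41188)/1.0527 = 0.55868
z = sin θ / κ = 0.91124/1.0527 = 0.86562
x = ρ cos φ = 0.55868 × cos(32.48°) = 0.47129
y = ρ sin φ = 0.55868 × sin(32.48°) = 0.30002

0.471 0.300 0.866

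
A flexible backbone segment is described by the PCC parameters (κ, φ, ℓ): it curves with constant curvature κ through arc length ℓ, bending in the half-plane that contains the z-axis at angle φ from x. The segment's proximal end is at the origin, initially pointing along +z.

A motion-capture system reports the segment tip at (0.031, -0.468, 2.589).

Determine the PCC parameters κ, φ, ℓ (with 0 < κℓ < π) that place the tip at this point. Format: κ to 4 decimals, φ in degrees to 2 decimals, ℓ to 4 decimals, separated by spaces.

ρ = √(x²+y²) = √(0.031² + -0.468²) = 0.46903
φ = atan2(y, x) mod 360° = atan2(-0.468, 0.031) = 273.7897°
|p|² = ρ² + z² = 0.46903² + 2.589² = 6.92291
κ = 2ρ / |p|² = 2×0.46903 / 6.92291 = 0.13550
θ = 2·atan2(ρ, z) = 2·atan2(0.46903, 2.589) = 0.35843 rad
ℓ = θ/κ = 0.35843/0.13550 = 2.64528

0.1355 273.79 2.6453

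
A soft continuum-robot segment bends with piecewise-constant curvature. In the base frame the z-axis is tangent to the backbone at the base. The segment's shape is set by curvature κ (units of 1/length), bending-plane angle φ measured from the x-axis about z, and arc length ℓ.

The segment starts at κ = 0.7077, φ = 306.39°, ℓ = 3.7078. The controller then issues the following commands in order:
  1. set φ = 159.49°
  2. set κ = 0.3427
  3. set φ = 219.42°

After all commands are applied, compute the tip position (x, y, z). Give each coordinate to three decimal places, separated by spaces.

initial: κ=0.7077, φ=306.39°, ℓ=3.7078
cmd 1: set φ=159.49° → (κ,φ,ℓ)=(0.7077,159.49°,3.7078) → tip=(-2.4736,0.9253,0.6991)
cmd 2: set κ=0.3427 → (κ,φ,ℓ)=(0.3427,159.49°,3.7078) → tip=(-1.9250,0.7201,2.7876)
cmd 3: set φ=219.42° → (κ,φ,ℓ)=(0.3427,219.42°,3.7078) → tip=(-1.5877,-1.3051,2.7876)

-1.588 -1.305 2.788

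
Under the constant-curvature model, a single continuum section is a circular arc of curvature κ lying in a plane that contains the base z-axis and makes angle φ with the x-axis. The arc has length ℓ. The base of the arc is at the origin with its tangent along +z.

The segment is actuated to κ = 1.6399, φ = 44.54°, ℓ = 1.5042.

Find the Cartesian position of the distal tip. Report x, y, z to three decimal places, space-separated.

θ = κ·ℓ = 1.6399 × 1.5042 = 2.46674 rad
ρ = (1 − cos θ)/κ = (1 − -0.78080)/1.6399 = 1.08592
z = sin θ / κ = 0.62478/1.6399 = 0.38099
x = ρ cos φ = 1.08592 × cos(44.54°) = 0.77400
y = ρ sin φ = 1.08592 × sin(44.54°) = 0.76167

0.774 0.762 0.381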